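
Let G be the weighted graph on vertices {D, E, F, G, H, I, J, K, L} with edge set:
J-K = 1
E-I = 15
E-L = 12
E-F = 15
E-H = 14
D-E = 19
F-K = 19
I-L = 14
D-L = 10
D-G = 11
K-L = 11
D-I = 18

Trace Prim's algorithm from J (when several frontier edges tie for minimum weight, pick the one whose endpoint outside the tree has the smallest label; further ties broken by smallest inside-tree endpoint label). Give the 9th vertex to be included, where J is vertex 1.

F

Prim, starting at J.
Step 1: frontier [J-K 1] → take J-K (1); add K.
Step 2: frontier [K-L 11, F-K 19] → take K-L (11); add L.
Step 3: frontier [F-K 19, D-L 10, E-L 12, I-L 14] → take D-L (10); add D.
Step 4: frontier [D-G 11, D-I 18, D-E 19, F-K 19, E-L 12, I-L 14] → take D-G (11); add G.
Step 5: frontier [D-I 18, D-E 19, F-K 19, E-L 12, I-L 14] → take E-L (12); add E.
Step 6: frontier [D-I 18, E-H 14, E-F 15, E-I 15, F-K 19, I-L 14] → take E-H (14); add H.
Step 7: frontier [D-I 18, E-F 15, E-I 15, F-K 19, I-L 14] → take I-L (14); add I.
Step 8: frontier [E-F 15, F-K 19] → take E-F (15); add F.
Vertex order: J, K, L, D, G, E, H, I, F. The 9th vertex is F.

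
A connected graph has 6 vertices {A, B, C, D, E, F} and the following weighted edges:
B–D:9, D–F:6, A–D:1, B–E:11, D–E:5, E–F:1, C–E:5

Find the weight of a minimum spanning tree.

Sort edges by weight, then run Kruskal:
A–D (1): add. Components now {A,D} {B} {C} {E} {F}
E–F (1): add. Components now {A,D} {B} {C} {E,F}
C–E (5): add. Components now {A,D} {B} {C,E,F}
D–E (5): add. Components now {A,C,D,E,F} {B}
D–F (6): skip — D and F already connected.
B–D (9): add. Components now {A,B,C,D,E,F}
MST edges: A–D, E–F, C–E, D–E, B–D; total weight 1+1+5+5+9 = 21.

21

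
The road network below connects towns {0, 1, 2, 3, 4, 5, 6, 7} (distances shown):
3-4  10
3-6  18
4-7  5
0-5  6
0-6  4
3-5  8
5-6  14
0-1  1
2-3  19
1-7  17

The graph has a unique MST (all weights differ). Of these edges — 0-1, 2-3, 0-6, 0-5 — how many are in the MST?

Kruskal: consider edges lightest-first.
0-1 (1): add — endpoints in different components.
0-6 (4): add — endpoints in different components.
4-7 (5): add — endpoints in different components.
0-5 (6): add — endpoints in different components.
3-5 (8): add — endpoints in different components.
3-4 (10): add — endpoints in different components.
5-6 (14): skip — 5 and 6 already connected.
1-7 (17): skip — 1 and 7 already connected.
3-6 (18): skip — 3 and 6 already connected.
2-3 (19): add — endpoints in different components.
MST edge set: {0-1, 0-6, 4-7, 0-5, 3-5, 3-4, 2-3}.
Of the listed edges, {0-1, 2-3, 0-6, 0-5} are in the MST → 4.

4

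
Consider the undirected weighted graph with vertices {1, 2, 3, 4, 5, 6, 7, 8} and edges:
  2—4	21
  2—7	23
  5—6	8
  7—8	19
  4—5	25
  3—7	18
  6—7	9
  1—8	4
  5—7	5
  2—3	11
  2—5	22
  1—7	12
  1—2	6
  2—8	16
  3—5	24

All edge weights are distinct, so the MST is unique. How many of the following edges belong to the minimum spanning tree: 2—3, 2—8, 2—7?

1

Kruskal: consider edges lightest-first.
1—8 (4): add — endpoints in different components.
5—7 (5): add — endpoints in different components.
1—2 (6): add — endpoints in different components.
5—6 (8): add — endpoints in different components.
6—7 (9): skip — 6 and 7 already connected.
2—3 (11): add — endpoints in different components.
1—7 (12): add — endpoints in different components.
2—8 (16): skip — 2 and 8 already connected.
3—7 (18): skip — 3 and 7 already connected.
7—8 (19): skip — 7 and 8 already connected.
2—4 (21): add — endpoints in different components.
MST edge set: {1—8, 5—7, 1—2, 5—6, 2—3, 1—7, 2—4}.
Of the listed edges, {2—3} are in the MST → 1.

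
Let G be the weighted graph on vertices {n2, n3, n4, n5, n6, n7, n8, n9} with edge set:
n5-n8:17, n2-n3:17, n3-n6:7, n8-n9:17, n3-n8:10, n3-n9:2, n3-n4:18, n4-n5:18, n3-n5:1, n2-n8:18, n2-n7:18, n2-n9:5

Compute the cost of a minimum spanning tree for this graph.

Prim's algorithm from n7:
Step 1: frontier [n2-n7 18] → take n2-n7 (18); add n2.
Step 2: frontier [n2-n9 5, n2-n3 17, n2-n8 18] → take n2-n9 (5); add n9.
Step 3: frontier [n2-n3 17, n2-n8 18, n3-n9 2, n8-n9 17] → take n3-n9 (2); add n3.
Step 4: frontier [n2-n8 18, n3-n5 1, n3-n6 7, n3-n8 10, n3-n4 18, n8-n9 17] → take n3-n5 (1); add n5.
Step 5: frontier [n2-n8 18, n3-n6 7, n3-n8 10, n3-n4 18, n5-n8 17, n4-n5 18, n8-n9 17] → take n3-n6 (7); add n6.
Step 6: frontier [n2-n8 18, n3-n8 10, n3-n4 18, n5-n8 17, n4-n5 18, n8-n9 17] → take n3-n8 (10); add n8.
Step 7: frontier [n3-n4 18, n4-n5 18] → take n3-n4 (18); add n4.
MST edges: n2-n7, n2-n9, n3-n9, n3-n5, n3-n6, n3-n8, n3-n4; total weight 18+5+2+1+7+10+18 = 61.

61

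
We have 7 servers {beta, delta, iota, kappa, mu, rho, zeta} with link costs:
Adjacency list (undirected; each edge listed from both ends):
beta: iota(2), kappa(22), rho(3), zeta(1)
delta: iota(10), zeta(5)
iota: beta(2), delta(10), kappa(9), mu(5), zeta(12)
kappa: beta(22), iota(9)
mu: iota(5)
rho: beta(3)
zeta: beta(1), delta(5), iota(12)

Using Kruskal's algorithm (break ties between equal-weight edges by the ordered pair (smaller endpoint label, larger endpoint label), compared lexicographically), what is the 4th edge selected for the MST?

Kruskal: consider edges lightest-first.
beta-zeta (1): add. Components now {beta,zeta} {delta} {kappa} {mu} {rho} {iota}
beta-iota (2): add. Components now {beta,iota,zeta} {delta} {kappa} {mu} {rho}
beta-rho (3): add. Components now {beta,iota,rho,zeta} {delta} {kappa} {mu}
delta-zeta (5): add. Components now {beta,delta,iota,rho,zeta} {kappa} {mu}
iota-mu (5): add. Components now {beta,delta,iota,mu,rho,zeta} {kappa}
iota-kappa (9): add. Components now {beta,delta,iota,kappa,mu,rho,zeta}
The 4th edge added is delta-zeta.

delta-zeta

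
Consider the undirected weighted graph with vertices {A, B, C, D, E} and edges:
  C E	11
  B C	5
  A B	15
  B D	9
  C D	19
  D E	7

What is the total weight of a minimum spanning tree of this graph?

36

Prim, starting at A.
Step 1: cheapest edge leaving the tree is A B (15); add B.
Step 2: cheapest edge leaving the tree is B C (5); add C.
Step 3: cheapest edge leaving the tree is B D (9); add D.
Step 4: cheapest edge leaving the tree is D E (7); add E.
MST edges: A B, B C, B D, D E; total weight 15+5+9+7 = 36.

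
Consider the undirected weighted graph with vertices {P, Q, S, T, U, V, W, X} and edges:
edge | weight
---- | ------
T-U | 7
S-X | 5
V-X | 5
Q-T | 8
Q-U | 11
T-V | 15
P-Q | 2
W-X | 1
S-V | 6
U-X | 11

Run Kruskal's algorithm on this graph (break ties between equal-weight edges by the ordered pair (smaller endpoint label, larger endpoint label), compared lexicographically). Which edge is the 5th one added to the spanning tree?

Kruskal's algorithm — process edges by increasing weight (ties by edge label):
W-X (1): add — endpoints in different components.
P-Q (2): add — endpoints in different components.
S-X (5): add — endpoints in different components.
V-X (5): add — endpoints in different components.
S-V (6): skip — V and S already connected.
T-U (7): add — endpoints in different components.
Q-T (8): add — endpoints in different components.
Q-U (11): skip — U and Q already connected.
U-X (11): add — endpoints in different components.
The 5th edge added is T-U.

T-U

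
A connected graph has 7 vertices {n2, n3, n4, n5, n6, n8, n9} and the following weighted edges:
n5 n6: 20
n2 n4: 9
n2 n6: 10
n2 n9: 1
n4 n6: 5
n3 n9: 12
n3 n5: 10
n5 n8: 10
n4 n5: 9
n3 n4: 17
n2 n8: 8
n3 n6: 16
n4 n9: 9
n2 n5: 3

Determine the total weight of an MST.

36

Grow the tree from n2 using Prim:
Step 1: frontier [n2 n9 1, n2 n5 3, n2 n8 8, n2 n4 9, n2 n6 10] → take n2 n9 (1); add n9.
Step 2: frontier [n2 n5 3, n2 n8 8, n2 n4 9, n2 n6 10, n4 n9 9, n3 n9 12] → take n2 n5 (3); add n5.
Step 3: frontier [n2 n8 8, n2 n4 9, n2 n6 10, n4 n5 9, n3 n5 10, n5 n8 10, n5 n6 20, n4 n9 9, n3 n9 12] → take n2 n8 (8); add n8.
Step 4: frontier [n2 n4 9, n2 n6 10, n4 n5 9, n3 n5 10, n5 n6 20, n4 n9 9, n3 n9 12] → take n2 n4 (9); add n4.
Step 5: frontier [n2 n6 10, n4 n6 5, n3 n4 17, n3 n5 10, n5 n6 20, n3 n9 12] → take n4 n6 (5); add n6.
Step 6: frontier [n3 n4 17, n3 n5 10, n3 n6 16, n3 n9 12] → take n3 n5 (10); add n3.
MST edges: n2 n9, n2 n5, n2 n8, n2 n4, n4 n6, n3 n5; total weight 1+3+8+9+5+10 = 36.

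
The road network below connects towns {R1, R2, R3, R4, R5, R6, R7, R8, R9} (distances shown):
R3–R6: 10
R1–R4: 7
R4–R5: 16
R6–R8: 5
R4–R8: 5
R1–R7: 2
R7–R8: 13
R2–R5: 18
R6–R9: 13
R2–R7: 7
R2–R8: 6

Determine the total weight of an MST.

64

Kruskal: consider edges lightest-first.
R1–R7 (2): add — endpoints in different components.
R4–R8 (5): add — endpoints in different components.
R6–R8 (5): add — endpoints in different components.
R2–R8 (6): add — endpoints in different components.
R1–R4 (7): add — endpoints in different components.
R2–R7 (7): skip — R7 and R2 already connected.
R3–R6 (10): add — endpoints in different components.
R6–R9 (13): add — endpoints in different components.
R7–R8 (13): skip — R8 and R7 already connected.
R4–R5 (16): add — endpoints in different components.
MST edges: R1–R7, R4–R8, R6–R8, R2–R8, R1–R4, R3–R6, R6–R9, R4–R5; total weight 2+5+5+6+7+10+13+16 = 64.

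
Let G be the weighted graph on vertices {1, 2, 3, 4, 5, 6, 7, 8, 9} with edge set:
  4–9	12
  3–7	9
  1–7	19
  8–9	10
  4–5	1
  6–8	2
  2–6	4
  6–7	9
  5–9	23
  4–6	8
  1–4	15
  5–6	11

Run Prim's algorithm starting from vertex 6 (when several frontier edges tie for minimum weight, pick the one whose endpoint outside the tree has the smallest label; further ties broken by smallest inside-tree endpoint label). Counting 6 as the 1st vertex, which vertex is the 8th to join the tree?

Grow the tree from 6 using Prim:
Step 1: frontier [6–8 2, 2–6 4, 4–6 8, 6–7 9, 5–6 11] → take 6–8 (2); add 8.
Step 2: frontier [2–6 4, 4–6 8, 6–7 9, 5–6 11, 8–9 10] → take 2–6 (4); add 2.
Step 3: frontier [4–6 8, 6–7 9, 5–6 11, 8–9 10] → take 4–6 (8); add 4.
Step 4: frontier [4–5 1, 4–9 12, 1–4 15, 6–7 9, 5–6 11, 8–9 10] → take 4–5 (1); add 5.
Step 5: frontier [4–9 12, 1–4 15, 5–9 23, 6–7 9, 8–9 10] → take 6–7 (9); add 7.
Step 6: frontier [4–9 12, 1–4 15, 5–9 23, 3–7 9, 1–7 19, 8–9 10] → take 3–7 (9); add 3.
Step 7: frontier [4–9 12, 1–4 15, 5–9 23, 1–7 19, 8–9 10] → take 8–9 (10); add 9.
Step 8: frontier [1–4 15, 1–7 19] → take 1–4 (15); add 1.
Vertex order: 6, 8, 2, 4, 5, 7, 3, 9, 1. The 8th vertex is 9.

9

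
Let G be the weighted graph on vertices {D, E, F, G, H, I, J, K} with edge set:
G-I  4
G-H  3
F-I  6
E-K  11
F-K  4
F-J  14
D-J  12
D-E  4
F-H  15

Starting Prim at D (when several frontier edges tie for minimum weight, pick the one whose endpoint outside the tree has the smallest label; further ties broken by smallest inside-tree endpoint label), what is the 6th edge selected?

G-H

Grow the tree from D using Prim:
Step 1: frontier [D-E 4, D-J 12] → take D-E (4); add E.
Step 2: frontier [D-J 12, E-K 11] → take E-K (11); add K.
Step 3: frontier [D-J 12, F-K 4] → take F-K (4); add F.
Step 4: frontier [D-J 12, F-I 6, F-J 14, F-H 15] → take F-I (6); add I.
Step 5: frontier [D-J 12, F-J 14, F-H 15, G-I 4] → take G-I (4); add G.
Step 6: frontier [D-J 12, F-J 14, F-H 15, G-H 3] → take G-H (3); add H.
Step 7: frontier [D-J 12, F-J 14] → take D-J (12); add J.
The 6th edge added is G-H.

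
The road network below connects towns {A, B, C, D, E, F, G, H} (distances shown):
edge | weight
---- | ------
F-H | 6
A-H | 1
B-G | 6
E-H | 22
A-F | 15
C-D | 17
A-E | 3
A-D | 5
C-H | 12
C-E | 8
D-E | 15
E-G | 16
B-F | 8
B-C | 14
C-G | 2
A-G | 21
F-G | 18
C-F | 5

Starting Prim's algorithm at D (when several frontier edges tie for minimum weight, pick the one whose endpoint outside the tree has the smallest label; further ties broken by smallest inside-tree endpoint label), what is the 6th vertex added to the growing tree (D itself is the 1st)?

C

Prim, starting at D.
Step 1: cheapest edge leaving the tree is A-D (5); add A.
Step 2: cheapest edge leaving the tree is A-H (1); add H.
Step 3: cheapest edge leaving the tree is A-E (3); add E.
Step 4: cheapest edge leaving the tree is F-H (6); add F.
Step 5: cheapest edge leaving the tree is C-F (5); add C.
Step 6: cheapest edge leaving the tree is C-G (2); add G.
Step 7: cheapest edge leaving the tree is B-G (6); add B.
Vertex order: D, A, H, E, F, C, G, B. The 6th vertex is C.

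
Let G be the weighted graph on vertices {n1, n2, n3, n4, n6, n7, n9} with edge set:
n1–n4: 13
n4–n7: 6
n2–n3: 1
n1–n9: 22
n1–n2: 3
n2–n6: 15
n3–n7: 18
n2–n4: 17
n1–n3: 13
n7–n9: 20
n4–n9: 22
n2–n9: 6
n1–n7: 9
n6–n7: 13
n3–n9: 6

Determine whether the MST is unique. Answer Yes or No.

No

Kruskal's algorithm — process edges by increasing weight (ties by edge label):
n2–n3 (1): add. Components now {n2,n3} {n7} {n6} {n4} {n9} {n1}
n1–n2 (3): add. Components now {n1,n2,n3} {n7} {n6} {n4} {n9}
n2–n9 (6): add. Components now {n1,n2,n3,n9} {n7} {n6} {n4}
n3–n9 (6): skip — n3 and n9 already connected.
n4–n7 (6): add. Components now {n1,n2,n3,n9} {n4,n7} {n6}
n1–n7 (9): add. Components now {n1,n2,n3,n4,n7,n9} {n6}
n1–n3 (13): skip — n3 and n1 already connected.
n1–n4 (13): skip — n4 and n1 already connected.
n6–n7 (13): add. Components now {n1,n2,n3,n4,n6,n7,n9}
Non-tree edge n3–n9 has weight 6, equal to the heaviest edge on its tree cycle — swapping gives another MST of the same weight. Not unique.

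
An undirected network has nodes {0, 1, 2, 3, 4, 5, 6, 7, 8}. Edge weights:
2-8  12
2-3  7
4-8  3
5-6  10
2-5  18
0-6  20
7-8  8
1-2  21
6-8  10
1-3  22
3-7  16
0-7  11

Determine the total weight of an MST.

Kruskal's algorithm — process edges by increasing weight (ties by edge label):
4-8 (3): add — endpoints in different components.
2-3 (7): add — endpoints in different components.
7-8 (8): add — endpoints in different components.
5-6 (10): add — endpoints in different components.
6-8 (10): add — endpoints in different components.
0-7 (11): add — endpoints in different components.
2-8 (12): add — endpoints in different components.
3-7 (16): skip — 3 and 7 already connected.
2-5 (18): skip — 2 and 5 already connected.
0-6 (20): skip — 0 and 6 already connected.
1-2 (21): add — endpoints in different components.
MST edges: 4-8, 2-3, 7-8, 5-6, 6-8, 0-7, 2-8, 1-2; total weight 3+7+8+10+10+11+12+21 = 82.

82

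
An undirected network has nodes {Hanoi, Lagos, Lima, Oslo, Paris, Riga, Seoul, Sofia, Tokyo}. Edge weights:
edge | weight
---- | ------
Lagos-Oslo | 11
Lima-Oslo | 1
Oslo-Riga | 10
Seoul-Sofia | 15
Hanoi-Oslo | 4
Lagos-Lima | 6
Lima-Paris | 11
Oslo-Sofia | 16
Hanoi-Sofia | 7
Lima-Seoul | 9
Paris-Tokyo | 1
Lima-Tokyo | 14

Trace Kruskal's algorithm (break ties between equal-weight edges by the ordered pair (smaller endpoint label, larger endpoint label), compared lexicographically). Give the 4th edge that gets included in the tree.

Lagos-Lima

Sort edges by weight, then run Kruskal:
Lima-Oslo (1): add — endpoints in different components.
Paris-Tokyo (1): add — endpoints in different components.
Hanoi-Oslo (4): add — endpoints in different components.
Lagos-Lima (6): add — endpoints in different components.
Hanoi-Sofia (7): add — endpoints in different components.
Lima-Seoul (9): add — endpoints in different components.
Oslo-Riga (10): add — endpoints in different components.
Lagos-Oslo (11): skip — Oslo and Lagos already connected.
Lima-Paris (11): add — endpoints in different components.
The 4th edge added is Lagos-Lima.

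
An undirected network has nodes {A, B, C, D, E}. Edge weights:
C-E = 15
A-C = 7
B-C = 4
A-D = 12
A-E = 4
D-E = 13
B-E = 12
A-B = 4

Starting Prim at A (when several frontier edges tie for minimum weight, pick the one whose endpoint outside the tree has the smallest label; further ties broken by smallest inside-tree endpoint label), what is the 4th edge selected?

Prim, starting at A.
Step 1: cheapest edge leaving the tree is A-B (4); add B.
Step 2: cheapest edge leaving the tree is B-C (4); add C.
Step 3: cheapest edge leaving the tree is A-E (4); add E.
Step 4: cheapest edge leaving the tree is A-D (12); add D.
The 4th edge added is A-D.

A-D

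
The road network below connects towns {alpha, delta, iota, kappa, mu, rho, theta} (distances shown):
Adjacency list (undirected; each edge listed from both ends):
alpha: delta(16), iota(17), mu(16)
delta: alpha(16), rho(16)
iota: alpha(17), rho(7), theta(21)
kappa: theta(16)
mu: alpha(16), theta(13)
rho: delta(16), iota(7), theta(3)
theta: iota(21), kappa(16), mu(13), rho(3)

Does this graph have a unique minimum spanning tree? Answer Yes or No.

No

Kruskal's algorithm — process edges by increasing weight (ties by edge label):
rho-theta (3): add. Components now {kappa} {delta} {rho,theta} {iota} {mu} {alpha}
iota-rho (7): add. Components now {kappa} {delta} {iota,rho,theta} {mu} {alpha}
mu-theta (13): add. Components now {kappa} {delta} {iota,mu,rho,theta} {alpha}
alpha-delta (16): add. Components now {kappa} {alpha,delta} {iota,mu,rho,theta}
alpha-mu (16): add. Components now {kappa} {alpha,delta,iota,mu,rho,theta}
delta-rho (16): skip — delta and rho already connected.
kappa-theta (16): add. Components now {alpha,delta,iota,kappa,mu,rho,theta}
Non-tree edge delta-rho has weight 16, equal to the heaviest edge on its tree cycle — swapping gives another MST of the same weight. Not unique.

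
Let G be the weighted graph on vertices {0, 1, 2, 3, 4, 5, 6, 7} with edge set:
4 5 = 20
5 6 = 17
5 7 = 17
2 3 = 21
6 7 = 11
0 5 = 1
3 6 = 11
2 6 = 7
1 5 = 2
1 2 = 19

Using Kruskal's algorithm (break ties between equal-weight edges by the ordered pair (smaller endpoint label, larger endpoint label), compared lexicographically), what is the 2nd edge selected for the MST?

Sort edges by weight, then run Kruskal:
0 5 (1): add — endpoints in different components.
1 5 (2): add — endpoints in different components.
2 6 (7): add — endpoints in different components.
3 6 (11): add — endpoints in different components.
6 7 (11): add — endpoints in different components.
5 6 (17): add — endpoints in different components.
5 7 (17): skip — 5 and 7 already connected.
1 2 (19): skip — 1 and 2 already connected.
4 5 (20): add — endpoints in different components.
The 2nd edge added is 1 5.

1-5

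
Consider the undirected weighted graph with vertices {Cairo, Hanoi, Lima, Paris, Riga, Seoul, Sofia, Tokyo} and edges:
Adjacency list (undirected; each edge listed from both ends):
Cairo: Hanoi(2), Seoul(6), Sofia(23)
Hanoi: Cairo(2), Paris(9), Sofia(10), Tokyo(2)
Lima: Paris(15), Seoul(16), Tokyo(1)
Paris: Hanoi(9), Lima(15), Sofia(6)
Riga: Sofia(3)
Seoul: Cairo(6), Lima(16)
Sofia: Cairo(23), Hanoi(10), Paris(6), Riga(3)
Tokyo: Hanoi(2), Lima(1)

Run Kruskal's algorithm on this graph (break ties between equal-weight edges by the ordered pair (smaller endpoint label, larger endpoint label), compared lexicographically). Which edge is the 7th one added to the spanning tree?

Kruskal: consider edges lightest-first.
Lima—Tokyo (1): add — endpoints in different components.
Cairo—Hanoi (2): add — endpoints in different components.
Hanoi—Tokyo (2): add — endpoints in different components.
Riga—Sofia (3): add — endpoints in different components.
Cairo—Seoul (6): add — endpoints in different components.
Paris—Sofia (6): add — endpoints in different components.
Hanoi—Paris (9): add — endpoints in different components.
The 7th edge added is Hanoi—Paris.

Hanoi-Paris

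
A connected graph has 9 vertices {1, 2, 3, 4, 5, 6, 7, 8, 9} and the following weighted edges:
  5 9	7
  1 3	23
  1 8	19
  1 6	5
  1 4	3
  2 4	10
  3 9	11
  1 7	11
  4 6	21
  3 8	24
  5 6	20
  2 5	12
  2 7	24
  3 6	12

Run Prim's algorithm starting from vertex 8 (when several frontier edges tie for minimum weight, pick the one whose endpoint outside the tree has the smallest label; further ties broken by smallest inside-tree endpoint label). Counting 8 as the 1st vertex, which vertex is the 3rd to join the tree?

Prim's algorithm from 8:
Step 1: cheapest edge leaving the tree is 1 8 (19); add 1.
Step 2: cheapest edge leaving the tree is 1 4 (3); add 4.
Step 3: cheapest edge leaving the tree is 1 6 (5); add 6.
Step 4: cheapest edge leaving the tree is 2 4 (10); add 2.
Step 5: cheapest edge leaving the tree is 1 7 (11); add 7.
Step 6: cheapest edge leaving the tree is 3 6 (12); add 3.
Step 7: cheapest edge leaving the tree is 3 9 (11); add 9.
Step 8: cheapest edge leaving the tree is 5 9 (7); add 5.
Vertex order: 8, 1, 4, 6, 2, 7, 3, 9, 5. The 3rd vertex is 4.

4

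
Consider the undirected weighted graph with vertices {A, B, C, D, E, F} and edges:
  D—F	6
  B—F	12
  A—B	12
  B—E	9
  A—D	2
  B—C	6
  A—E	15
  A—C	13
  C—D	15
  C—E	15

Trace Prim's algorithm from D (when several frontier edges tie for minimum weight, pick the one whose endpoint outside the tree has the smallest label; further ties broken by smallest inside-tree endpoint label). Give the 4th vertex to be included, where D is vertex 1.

B

Prim's algorithm from D:
Step 1: frontier [A—D 2, D—F 6, C—D 15] → take A—D (2); add A.
Step 2: frontier [A—B 12, A—C 13, A—E 15, D—F 6, C—D 15] → take D—F (6); add F.
Step 3: frontier [A—B 12, A—C 13, A—E 15, C—D 15, B—F 12] → take A—B (12); add B.
Step 4: frontier [A—C 13, A—E 15, B—C 6, B—E 9, C—D 15] → take B—C (6); add C.
Step 5: frontier [A—E 15, B—E 9, C—E 15] → take B—E (9); add E.
Vertex order: D, A, F, B, C, E. The 4th vertex is B.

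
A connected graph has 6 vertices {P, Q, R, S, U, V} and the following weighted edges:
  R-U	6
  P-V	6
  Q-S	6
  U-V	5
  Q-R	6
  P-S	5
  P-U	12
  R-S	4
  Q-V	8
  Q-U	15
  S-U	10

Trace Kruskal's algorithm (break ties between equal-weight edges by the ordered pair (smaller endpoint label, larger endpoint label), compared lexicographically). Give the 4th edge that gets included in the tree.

Kruskal's algorithm — process edges by increasing weight (ties by edge label):
R-S (4): add — endpoints in different components.
P-S (5): add — endpoints in different components.
U-V (5): add — endpoints in different components.
P-V (6): add — endpoints in different components.
Q-R (6): add — endpoints in different components.
The 4th edge added is P-V.

P-V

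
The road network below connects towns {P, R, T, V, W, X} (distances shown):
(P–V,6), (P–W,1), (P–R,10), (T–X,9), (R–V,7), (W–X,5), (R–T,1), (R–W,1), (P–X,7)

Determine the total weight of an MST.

Prim's algorithm from W:
Step 1: frontier [P–W 1, R–W 1, W–X 5] → take P–W (1); add P.
Step 2: frontier [P–V 6, P–X 7, P–R 10, R–W 1, W–X 5] → take R–W (1); add R.
Step 3: frontier [P–V 6, P–X 7, R–T 1, R–V 7, W–X 5] → take R–T (1); add T.
Step 4: frontier [P–V 6, P–X 7, R–V 7, T–X 9, W–X 5] → take W–X (5); add X.
Step 5: frontier [P–V 6, R–V 7] → take P–V (6); add V.
MST edges: P–W, R–W, R–T, W–X, P–V; total weight 1+1+1+5+6 = 14.

14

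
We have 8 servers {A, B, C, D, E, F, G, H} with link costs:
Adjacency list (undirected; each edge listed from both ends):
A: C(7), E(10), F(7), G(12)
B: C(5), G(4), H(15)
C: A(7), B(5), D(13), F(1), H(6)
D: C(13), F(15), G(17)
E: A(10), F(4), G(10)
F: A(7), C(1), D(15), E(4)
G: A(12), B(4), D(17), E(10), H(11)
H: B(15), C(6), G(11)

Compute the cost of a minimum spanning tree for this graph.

40

Grow the tree from G using Prim:
Step 1: cheapest edge leaving the tree is B G (4); add B.
Step 2: cheapest edge leaving the tree is B C (5); add C.
Step 3: cheapest edge leaving the tree is C F (1); add F.
Step 4: cheapest edge leaving the tree is E F (4); add E.
Step 5: cheapest edge leaving the tree is C H (6); add H.
Step 6: cheapest edge leaving the tree is A C (7); add A.
Step 7: cheapest edge leaving the tree is C D (13); add D.
MST edges: B G, B C, C F, E F, C H, A C, C D; total weight 4+5+1+4+6+7+13 = 40.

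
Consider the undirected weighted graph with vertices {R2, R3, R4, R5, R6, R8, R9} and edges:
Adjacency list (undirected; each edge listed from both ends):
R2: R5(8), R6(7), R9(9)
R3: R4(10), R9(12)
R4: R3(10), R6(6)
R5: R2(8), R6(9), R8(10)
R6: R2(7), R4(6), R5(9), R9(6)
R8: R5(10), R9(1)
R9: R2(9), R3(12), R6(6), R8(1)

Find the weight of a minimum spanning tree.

Grow the tree from R4 using Prim:
Step 1: frontier [R4 R6 6, R3 R4 10] → take R4 R6 (6); add R6.
Step 2: frontier [R3 R4 10, R6 R9 6, R2 R6 7, R5 R6 9] → take R6 R9 (6); add R9.
Step 3: frontier [R3 R4 10, R2 R6 7, R5 R6 9, R8 R9 1, R2 R9 9, R3 R9 12] → take R8 R9 (1); add R8.
Step 4: frontier [R3 R4 10, R2 R6 7, R5 R6 9, R5 R8 10, R2 R9 9, R3 R9 12] → take R2 R6 (7); add R2.
Step 5: frontier [R2 R5 8, R3 R4 10, R5 R6 9, R5 R8 10, R3 R9 12] → take R2 R5 (8); add R5.
Step 6: frontier [R3 R4 10, R3 R9 12] → take R3 R4 (10); add R3.
MST edges: R4 R6, R6 R9, R8 R9, R2 R6, R2 R5, R3 R4; total weight 6+6+1+7+8+10 = 38.

38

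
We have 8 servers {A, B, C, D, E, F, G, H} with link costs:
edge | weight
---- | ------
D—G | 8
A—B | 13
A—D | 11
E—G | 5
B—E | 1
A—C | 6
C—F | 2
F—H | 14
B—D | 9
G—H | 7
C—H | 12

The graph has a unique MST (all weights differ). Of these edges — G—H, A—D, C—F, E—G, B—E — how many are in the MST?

5

Kruskal: consider edges lightest-first.
B—E (1): add — endpoints in different components.
C—F (2): add — endpoints in different components.
E—G (5): add — endpoints in different components.
A—C (6): add — endpoints in different components.
G—H (7): add — endpoints in different components.
D—G (8): add — endpoints in different components.
B—D (9): skip — B and D already connected.
A—D (11): add — endpoints in different components.
MST edge set: {B—E, C—F, E—G, A—C, G—H, D—G, A—D}.
Of the listed edges, {G—H, A—D, C—F, E—G, B—E} are in the MST → 5.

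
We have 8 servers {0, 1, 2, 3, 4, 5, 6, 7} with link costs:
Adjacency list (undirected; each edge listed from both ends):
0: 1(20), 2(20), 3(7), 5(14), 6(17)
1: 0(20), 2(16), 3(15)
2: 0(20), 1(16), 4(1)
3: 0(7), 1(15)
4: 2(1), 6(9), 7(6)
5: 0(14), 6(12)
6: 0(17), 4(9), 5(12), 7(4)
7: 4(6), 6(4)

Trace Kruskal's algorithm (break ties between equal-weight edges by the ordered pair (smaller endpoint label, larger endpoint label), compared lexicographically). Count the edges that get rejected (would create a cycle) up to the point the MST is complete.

1

Kruskal: consider edges lightest-first.
2—4 (1): add — endpoints in different components.
6—7 (4): add — endpoints in different components.
4—7 (6): add — endpoints in different components.
0—3 (7): add — endpoints in different components.
4—6 (9): skip — 4 and 6 already connected.
5—6 (12): add — endpoints in different components.
0—5 (14): add — endpoints in different components.
1—3 (15): add — endpoints in different components.
Edges rejected before the tree was complete: 1.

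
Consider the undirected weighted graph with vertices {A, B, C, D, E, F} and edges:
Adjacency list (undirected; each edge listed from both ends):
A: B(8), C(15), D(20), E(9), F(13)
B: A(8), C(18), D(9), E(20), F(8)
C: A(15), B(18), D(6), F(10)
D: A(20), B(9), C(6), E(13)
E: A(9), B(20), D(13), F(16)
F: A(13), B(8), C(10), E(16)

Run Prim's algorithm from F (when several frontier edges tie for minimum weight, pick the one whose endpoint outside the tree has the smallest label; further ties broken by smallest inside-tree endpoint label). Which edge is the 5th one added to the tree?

A-E

Prim's algorithm from F:
Step 1: frontier [B–F 8, C–F 10, A–F 13, E–F 16] → take B–F (8); add B.
Step 2: frontier [A–B 8, B–D 9, B–C 18, B–E 20, C–F 10, A–F 13, E–F 16] → take A–B (8); add A.
Step 3: frontier [A–E 9, A–C 15, A–D 20, B–D 9, B–C 18, B–E 20, C–F 10, E–F 16] → take B–D (9); add D.
Step 4: frontier [A–E 9, A–C 15, B–C 18, B–E 20, C–D 6, D–E 13, C–F 10, E–F 16] → take C–D (6); add C.
Step 5: frontier [A–E 9, B–E 20, D–E 13, E–F 16] → take A–E (9); add E.
The 5th edge added is A–E.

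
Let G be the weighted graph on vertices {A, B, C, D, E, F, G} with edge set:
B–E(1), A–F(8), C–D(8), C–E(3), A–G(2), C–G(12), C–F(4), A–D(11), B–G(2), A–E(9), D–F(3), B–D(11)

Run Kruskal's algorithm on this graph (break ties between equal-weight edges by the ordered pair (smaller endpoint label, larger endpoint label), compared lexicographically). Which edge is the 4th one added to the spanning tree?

Sort edges by weight, then run Kruskal:
B–E (1): add — endpoints in different components.
A–G (2): add — endpoints in different components.
B–G (2): add — endpoints in different components.
C–E (3): add — endpoints in different components.
D–F (3): add — endpoints in different components.
C–F (4): add — endpoints in different components.
The 4th edge added is C–E.

C-E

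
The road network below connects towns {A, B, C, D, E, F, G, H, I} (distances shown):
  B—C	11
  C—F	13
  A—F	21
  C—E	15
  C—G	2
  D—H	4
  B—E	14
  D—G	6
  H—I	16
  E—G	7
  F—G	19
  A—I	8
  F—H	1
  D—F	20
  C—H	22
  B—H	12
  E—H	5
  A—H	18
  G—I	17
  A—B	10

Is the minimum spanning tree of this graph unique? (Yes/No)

Kruskal's algorithm — process edges by increasing weight (ties by edge label):
F—H (1): add — endpoints in different components.
C—G (2): add — endpoints in different components.
D—H (4): add — endpoints in different components.
E—H (5): add — endpoints in different components.
D—G (6): add — endpoints in different components.
E—G (7): skip — E and G already connected.
A—I (8): add — endpoints in different components.
A—B (10): add — endpoints in different components.
B—C (11): add — endpoints in different components.
Every non-tree edge has weight strictly greater than the heaviest edge on the tree path between its endpoints, so the MST is unique.

Yes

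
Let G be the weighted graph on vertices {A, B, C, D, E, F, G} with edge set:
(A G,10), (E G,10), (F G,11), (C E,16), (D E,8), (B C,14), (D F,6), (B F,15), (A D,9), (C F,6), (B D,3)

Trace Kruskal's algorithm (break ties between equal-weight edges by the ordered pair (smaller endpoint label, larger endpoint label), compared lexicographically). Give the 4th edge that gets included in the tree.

D-E

Sort edges by weight, then run Kruskal:
B D (3): add. Components now {A} {B,D} {C} {E} {F} {G}
C F (6): add. Components now {A} {B,D} {C,F} {E} {G}
D F (6): add. Components now {A} {B,C,D,F} {E} {G}
D E (8): add. Components now {A} {B,C,D,E,F} {G}
A D (9): add. Components now {A,B,C,D,E,F} {G}
A G (10): add. Components now {A,B,C,D,E,F,G}
The 4th edge added is D E.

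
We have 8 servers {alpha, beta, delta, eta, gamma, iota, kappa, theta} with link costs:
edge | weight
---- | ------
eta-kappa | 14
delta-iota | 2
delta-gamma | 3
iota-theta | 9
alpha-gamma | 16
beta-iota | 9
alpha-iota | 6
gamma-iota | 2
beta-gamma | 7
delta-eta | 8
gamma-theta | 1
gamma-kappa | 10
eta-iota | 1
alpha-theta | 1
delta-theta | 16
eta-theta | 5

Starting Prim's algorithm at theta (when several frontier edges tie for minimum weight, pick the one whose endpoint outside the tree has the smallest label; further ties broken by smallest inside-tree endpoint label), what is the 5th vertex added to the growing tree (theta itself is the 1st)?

eta

Grow the tree from theta using Prim:
Step 1: cheapest edge leaving the tree is alpha-theta (1); add alpha.
Step 2: cheapest edge leaving the tree is gamma-theta (1); add gamma.
Step 3: cheapest edge leaving the tree is gamma-iota (2); add iota.
Step 4: cheapest edge leaving the tree is eta-iota (1); add eta.
Step 5: cheapest edge leaving the tree is delta-iota (2); add delta.
Step 6: cheapest edge leaving the tree is beta-gamma (7); add beta.
Step 7: cheapest edge leaving the tree is gamma-kappa (10); add kappa.
Vertex order: theta, alpha, gamma, iota, eta, delta, beta, kappa. The 5th vertex is eta.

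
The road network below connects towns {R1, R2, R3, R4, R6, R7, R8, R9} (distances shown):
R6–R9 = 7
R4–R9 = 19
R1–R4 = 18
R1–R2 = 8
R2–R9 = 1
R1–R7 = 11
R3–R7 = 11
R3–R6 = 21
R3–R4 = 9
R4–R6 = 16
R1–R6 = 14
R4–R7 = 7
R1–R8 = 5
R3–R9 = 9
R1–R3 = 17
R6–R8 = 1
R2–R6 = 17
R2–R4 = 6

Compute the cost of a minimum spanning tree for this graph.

36

Kruskal's algorithm — process edges by increasing weight (ties by edge label):
R2–R9 (1): add — endpoints in different components.
R6–R8 (1): add — endpoints in different components.
R1–R8 (5): add — endpoints in different components.
R2–R4 (6): add — endpoints in different components.
R4–R7 (7): add — endpoints in different components.
R6–R9 (7): add — endpoints in different components.
R1–R2 (8): skip — R1 and R2 already connected.
R3–R4 (9): add — endpoints in different components.
MST edges: R2–R9, R6–R8, R1–R8, R2–R4, R4–R7, R6–R9, R3–R4; total weight 1+1+5+6+7+7+9 = 36.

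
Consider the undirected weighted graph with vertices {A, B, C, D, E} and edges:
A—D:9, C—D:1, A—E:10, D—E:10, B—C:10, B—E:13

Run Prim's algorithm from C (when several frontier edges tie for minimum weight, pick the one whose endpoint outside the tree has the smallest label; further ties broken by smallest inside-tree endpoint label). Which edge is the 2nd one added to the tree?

A-D

Prim's algorithm from C:
Step 1: frontier [C—D 1, B—C 10] → take C—D (1); add D.
Step 2: frontier [B—C 10, A—D 9, D—E 10] → take A—D (9); add A.
Step 3: frontier [A—E 10, B—C 10, D—E 10] → take B—C (10); add B.
Step 4: frontier [A—E 10, B—E 13, D—E 10] → take A—E (10); add E.
The 2nd edge added is A—D.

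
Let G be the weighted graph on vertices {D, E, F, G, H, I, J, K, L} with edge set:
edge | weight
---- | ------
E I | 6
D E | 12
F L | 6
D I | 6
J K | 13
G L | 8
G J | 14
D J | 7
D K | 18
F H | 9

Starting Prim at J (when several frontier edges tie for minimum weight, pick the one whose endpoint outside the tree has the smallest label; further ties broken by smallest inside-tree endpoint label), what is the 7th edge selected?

Grow the tree from J using Prim:
Step 1: frontier [D J 7, J K 13, G J 14] → take D J (7); add D.
Step 2: frontier [D I 6, D E 12, D K 18, J K 13, G J 14] → take D I (6); add I.
Step 3: frontier [D E 12, D K 18, E I 6, J K 13, G J 14] → take E I (6); add E.
Step 4: frontier [D K 18, J K 13, G J 14] → take J K (13); add K.
Step 5: frontier [G J 14] → take G J (14); add G.
Step 6: frontier [G L 8] → take G L (8); add L.
Step 7: frontier [F L 6] → take F L (6); add F.
Step 8: frontier [F H 9] → take F H (9); add H.
The 7th edge added is F L.

F-L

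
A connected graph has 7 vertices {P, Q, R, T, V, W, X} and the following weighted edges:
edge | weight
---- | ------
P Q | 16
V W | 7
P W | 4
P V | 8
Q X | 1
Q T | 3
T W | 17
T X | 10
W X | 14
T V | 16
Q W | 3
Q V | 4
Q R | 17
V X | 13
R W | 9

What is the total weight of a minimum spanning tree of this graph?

Kruskal's algorithm — process edges by increasing weight (ties by edge label):
Q X (1): add — endpoints in different components.
Q T (3): add — endpoints in different components.
Q W (3): add — endpoints in different components.
P W (4): add — endpoints in different components.
Q V (4): add — endpoints in different components.
V W (7): skip — W and V already connected.
P V (8): skip — P and V already connected.
R W (9): add — endpoints in different components.
MST edges: Q X, Q T, Q W, P W, Q V, R W; total weight 1+3+3+4+4+9 = 24.

24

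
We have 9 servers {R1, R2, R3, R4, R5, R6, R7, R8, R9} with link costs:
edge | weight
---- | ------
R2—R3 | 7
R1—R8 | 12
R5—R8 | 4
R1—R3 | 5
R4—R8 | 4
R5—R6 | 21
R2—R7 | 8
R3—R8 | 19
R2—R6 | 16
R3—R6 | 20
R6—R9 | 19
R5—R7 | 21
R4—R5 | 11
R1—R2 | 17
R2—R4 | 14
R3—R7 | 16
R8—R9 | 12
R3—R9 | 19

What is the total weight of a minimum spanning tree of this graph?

Prim, starting at R6.
Step 1: cheapest edge leaving the tree is R2—R6 (16); add R2.
Step 2: cheapest edge leaving the tree is R2—R3 (7); add R3.
Step 3: cheapest edge leaving the tree is R1—R3 (5); add R1.
Step 4: cheapest edge leaving the tree is R2—R7 (8); add R7.
Step 5: cheapest edge leaving the tree is R1—R8 (12); add R8.
Step 6: cheapest edge leaving the tree is R4—R8 (4); add R4.
Step 7: cheapest edge leaving the tree is R5—R8 (4); add R5.
Step 8: cheapest edge leaving the tree is R8—R9 (12); add R9.
MST edges: R2—R6, R2—R3, R1—R3, R2—R7, R1—R8, R4—R8, R5—R8, R8—R9; total weight 16+7+5+8+12+4+4+12 = 68.

68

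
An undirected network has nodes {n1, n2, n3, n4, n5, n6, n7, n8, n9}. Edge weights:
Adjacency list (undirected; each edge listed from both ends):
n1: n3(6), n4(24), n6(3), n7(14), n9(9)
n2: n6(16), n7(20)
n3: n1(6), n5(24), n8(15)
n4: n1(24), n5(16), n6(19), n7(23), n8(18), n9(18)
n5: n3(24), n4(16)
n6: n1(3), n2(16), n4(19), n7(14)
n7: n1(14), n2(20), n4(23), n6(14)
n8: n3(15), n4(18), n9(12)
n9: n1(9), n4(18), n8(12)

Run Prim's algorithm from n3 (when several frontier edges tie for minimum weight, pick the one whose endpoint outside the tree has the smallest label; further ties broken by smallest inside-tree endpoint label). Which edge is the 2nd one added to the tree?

n1-n6

Prim, starting at n3.
Step 1: cheapest edge leaving the tree is n1 n3 (6); add n1.
Step 2: cheapest edge leaving the tree is n1 n6 (3); add n6.
Step 3: cheapest edge leaving the tree is n1 n9 (9); add n9.
Step 4: cheapest edge leaving the tree is n8 n9 (12); add n8.
Step 5: cheapest edge leaving the tree is n1 n7 (14); add n7.
Step 6: cheapest edge leaving the tree is n2 n6 (16); add n2.
Step 7: cheapest edge leaving the tree is n4 n8 (18); add n4.
Step 8: cheapest edge leaving the tree is n4 n5 (16); add n5.
The 2nd edge added is n1 n6.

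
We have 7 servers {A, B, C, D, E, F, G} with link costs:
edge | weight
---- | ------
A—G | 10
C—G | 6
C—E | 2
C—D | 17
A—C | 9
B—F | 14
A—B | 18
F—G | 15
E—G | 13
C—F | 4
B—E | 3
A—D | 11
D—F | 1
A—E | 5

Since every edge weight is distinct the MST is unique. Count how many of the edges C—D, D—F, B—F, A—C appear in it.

1

Kruskal's algorithm — process edges by increasing weight (ties by edge label):
D—F (1): add. Components now {A} {B} {C} {D,F} {E} {G}
C—E (2): add. Components now {A} {B} {C,E} {D,F} {G}
B—E (3): add. Components now {A} {B,C,E} {D,F} {G}
C—F (4): add. Components now {A} {B,C,D,E,F} {G}
A—E (5): add. Components now {A,B,C,D,E,F} {G}
C—G (6): add. Components now {A,B,C,D,E,F,G}
MST edge set: {D—F, C—E, B—E, C—F, A—E, C—G}.
Of the listed edges, {D—F} are in the MST → 1.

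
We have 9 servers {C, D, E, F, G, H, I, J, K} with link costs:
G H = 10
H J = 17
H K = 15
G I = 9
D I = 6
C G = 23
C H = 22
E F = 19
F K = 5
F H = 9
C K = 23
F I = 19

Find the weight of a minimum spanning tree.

Kruskal: consider edges lightest-first.
F K (5): add — endpoints in different components.
D I (6): add — endpoints in different components.
F H (9): add — endpoints in different components.
G I (9): add — endpoints in different components.
G H (10): add — endpoints in different components.
H K (15): skip — H and K already connected.
H J (17): add — endpoints in different components.
E F (19): add — endpoints in different components.
F I (19): skip — F and I already connected.
C H (22): add — endpoints in different components.
MST edges: F K, D I, F H, G I, G H, H J, E F, C H; total weight 5+6+9+9+10+17+19+22 = 97.

97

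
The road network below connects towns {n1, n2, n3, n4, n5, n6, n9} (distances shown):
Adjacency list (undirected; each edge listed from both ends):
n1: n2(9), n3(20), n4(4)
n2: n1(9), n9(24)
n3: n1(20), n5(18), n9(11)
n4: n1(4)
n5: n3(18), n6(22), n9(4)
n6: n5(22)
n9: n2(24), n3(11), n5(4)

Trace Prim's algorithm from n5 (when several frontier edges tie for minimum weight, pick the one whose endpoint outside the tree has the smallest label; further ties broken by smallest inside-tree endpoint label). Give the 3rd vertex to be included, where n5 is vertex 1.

Prim's algorithm from n5:
Step 1: cheapest edge leaving the tree is n5—n9 (4); add n9.
Step 2: cheapest edge leaving the tree is n3—n9 (11); add n3.
Step 3: cheapest edge leaving the tree is n1—n3 (20); add n1.
Step 4: cheapest edge leaving the tree is n1—n4 (4); add n4.
Step 5: cheapest edge leaving the tree is n1—n2 (9); add n2.
Step 6: cheapest edge leaving the tree is n5—n6 (22); add n6.
Vertex order: n5, n9, n3, n1, n4, n2, n6. The 3rd vertex is n3.

n3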